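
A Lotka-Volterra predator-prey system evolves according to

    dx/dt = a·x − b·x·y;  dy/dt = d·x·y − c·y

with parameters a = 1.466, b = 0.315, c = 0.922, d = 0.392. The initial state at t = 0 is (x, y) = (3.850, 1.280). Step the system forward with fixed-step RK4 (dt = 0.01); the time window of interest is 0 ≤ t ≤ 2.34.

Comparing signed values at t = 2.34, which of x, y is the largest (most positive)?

largest component: y

t=0.000: state=(3.850, 1.280)
step 1 (dt=0.01): k1=(4.092, 0.752), k2=(4.109, 0.764), k3=(4.109, 0.764), k4=(4.126, 0.777); state += dt/6·(k1+2k2+2k3+k4)
t=0.010: state=(3.891, 1.288)
t=0.020: state=(3.933, 1.296)
t=0.030: state=(3.974, 1.304)
continuing one RK4 step at a time; state shown every 10 steps (Δt=0.1):
t=0.100: state=(4.276, 1.369)
t=0.200: state=(4.734, 1.489)
t=0.300: state=(5.217, 1.650)
t=0.400: state=(5.717, 1.864)
t=0.500: state=(6.215, 2.148)
t=0.600: state=(6.688, 2.523)
t=0.700: state=(7.099, 3.016)
t=0.800: state=(7.404, 3.656)
t=0.900: state=(7.546, 4.472)
t=1.000: state=(7.474, 5.478)
t=1.100: state=(7.151, 6.659)
t=1.200: state=(6.579, 7.954)
t=1.300: state=(5.809, 9.252)
t=1.400: state=(4.932, 10.415)
t=1.500: state=(4.051, 11.325)
t=1.600: state=(3.250, 11.912)
t=1.700: state=(2.573, 12.171)
t=1.800: state=(2.030, 12.142)
t=1.900: state=(1.609, 11.887)
t=2.000: state=(1.289, 11.471)
t=2.100: state=(1.049, 10.948)
t=2.200: state=(0.868, 10.364)
t=2.300: state=(0.732, 9.751)
t=2.340: state=(0.688, 9.503)
compare at T: x=0.688, y=9.503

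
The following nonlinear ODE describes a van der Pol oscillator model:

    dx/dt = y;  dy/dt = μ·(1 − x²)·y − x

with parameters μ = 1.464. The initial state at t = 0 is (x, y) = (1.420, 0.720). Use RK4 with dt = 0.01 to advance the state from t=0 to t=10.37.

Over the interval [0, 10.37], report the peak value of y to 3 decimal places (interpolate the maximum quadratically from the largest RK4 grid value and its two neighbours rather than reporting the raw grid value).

max y = 3.182

t=0.000: state=(1.420, 0.720)
step 1 (dt=0.01): k1=(0.720, -2.491), k2=(0.708, -2.487), k3=(0.708, -2.487), k4=(0.695, -2.482); state += dt/6·(k1+2k2+2k3+k4)
t=0.010: state=(1.427, 0.695)
t=0.020: state=(1.434, 0.670)
t=0.030: state=(1.440, 0.646)
continuing one RK4 step at a time; state shown every 50 steps (Δt=0.5):
t=0.500: state=(1.519, -0.202)
t=1.000: state=(1.307, -0.607)
t=1.500: state=(0.909, -1.029)
t=2.000: state=(0.187, -2.017)
t=2.500: state=(-1.180, -2.989)
t=3.000: state=(-1.985, -0.298)
t=3.500: state=(-1.910, 0.379)
t=4.000: state=(-1.679, 0.529)
t=4.500: state=(-1.376, 0.701)
t=5.000: state=(-0.949, 1.060)
t=5.500: state=(-0.217, 2.031)
t=6.000: state=(1.169, 3.063)
t=6.500: state=(1.998, 0.309)
t=7.000: state=(1.924, -0.377)
t=7.500: state=(1.696, -0.523)
t=8.000: state=(1.397, -0.687)
t=8.500: state=(0.981, -1.028)
t=9.000: state=(0.278, -1.940)
t=9.500: state=(-1.074, -3.134)
t=10.000: state=(-1.987, -0.418)
t=10.370: state=(-1.978, 0.285)
largest grid value and its neighbours: y(5.900)=3.17928, y(5.910)=3.18188, y(5.920)=3.18153
parabola through these three points peaks at t≈5.914 with y≈3.18209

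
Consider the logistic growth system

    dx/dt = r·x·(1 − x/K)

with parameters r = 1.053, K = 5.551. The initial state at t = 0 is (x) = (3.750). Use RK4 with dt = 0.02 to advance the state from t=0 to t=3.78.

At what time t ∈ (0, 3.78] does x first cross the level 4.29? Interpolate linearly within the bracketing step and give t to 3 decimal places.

t=0.000: state=(3.750)
step 1 (dt=0.02): k1=(1.281), k2=(1.276), k3=(1.276), k4=(1.272); state += dt/6·(k1+2k2+2k3+k4)
t=0.020: state=(3.776)
t=0.040: state=(3.801)
t=0.060: state=(3.826)
continuing one RK4 step at a time; state shown every 10 steps (Δt=0.2):
t=0.200: state=(3.996)
t=0.400: state=(4.221)
t=0.460: state=(4.284)
next step: t=0.480: state=(4.304) — x has crossed 4.29
linear interpolation between t=0.460 (4.28357) and t=0.480 (4.30405) → t≈0.466

t = 0.466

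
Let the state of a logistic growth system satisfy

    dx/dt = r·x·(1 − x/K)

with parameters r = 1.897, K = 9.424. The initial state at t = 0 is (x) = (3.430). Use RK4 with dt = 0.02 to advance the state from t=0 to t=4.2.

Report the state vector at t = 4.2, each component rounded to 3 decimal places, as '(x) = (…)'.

(x) = (9.418)

t=0.000: state=(3.430)
step 1 (dt=0.02): k1=(4.138), k2=(4.160), k3=(4.160), k4=(4.180); state += dt/6·(k1+2k2+2k3+k4)
t=0.020: state=(3.513)
t=0.040: state=(3.597)
t=0.060: state=(3.682)
continuing one RK4 step at a time; state shown every 10 steps (Δt=0.2):
t=0.200: state=(4.292)
t=0.400: state=(5.183)
t=0.600: state=(6.041)
t=0.800: state=(6.814)
t=1.000: state=(7.467)
t=1.200: state=(7.991)
t=1.400: state=(8.394)
t=1.600: state=(8.694)
t=1.800: state=(8.912)
t=2.000: state=(9.067)
t=2.200: state=(9.177)
t=2.400: state=(9.254)
t=2.600: state=(9.307)
t=2.800: state=(9.343)
t=3.000: state=(9.369)
t=3.200: state=(9.386)
t=3.400: state=(9.398)
t=3.600: state=(9.406)
t=3.800: state=(9.412)
t=4.000: state=(9.416)
t=4.200: state=(9.418)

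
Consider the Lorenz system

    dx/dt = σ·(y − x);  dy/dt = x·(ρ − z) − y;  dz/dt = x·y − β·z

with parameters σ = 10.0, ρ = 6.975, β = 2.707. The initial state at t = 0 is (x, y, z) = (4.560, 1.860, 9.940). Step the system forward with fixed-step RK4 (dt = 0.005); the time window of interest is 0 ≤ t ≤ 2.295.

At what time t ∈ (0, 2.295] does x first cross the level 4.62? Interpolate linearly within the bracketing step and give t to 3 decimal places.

t=0.000: state=(4.560, 1.860, 9.940)
step 1 (dt=0.005): k1=(-27.000, -15.380, -18.426), k2=(-26.710, -14.935, -18.600), k3=(-26.706, -14.936, -18.592), k4=(-26.412, -14.498, -18.753); state += dt/6·(k1+2k2+2k3+k4)
t=0.005: state=(4.426, 1.785, 9.847)
t=0.010: state=(4.296, 1.715, 9.753)
t=0.015: state=(4.168, 1.649, 9.657)
continuing one RK4 step at a time; state shown every 20 steps (Δt=0.1):
t=0.100: state=(2.481, 1.012, 7.985)
t=0.200: state=(1.487, 0.885, 6.244)
t=0.300: state=(1.133, 0.974, 4.865)
t=0.400: state=(1.096, 1.159, 3.813)
t=0.500: state=(1.234, 1.443, 3.041)
t=0.600: state=(1.510, 1.854, 2.517)
t=0.700: state=(1.930, 2.430, 2.244)
t=0.800: state=(2.519, 3.199, 2.263)
t=0.900: state=(3.289, 4.144, 2.669)
t=1.000: state=(4.197, 5.129, 3.579)
t=1.045: state=(4.610, 5.505, 4.164)
next step: t=1.050: state=(4.655, 5.542, 4.235) — x has crossed 4.62
linear interpolation between t=1.045 (4.61003) and t=1.050 (4.65460) → t≈1.046

t = 1.046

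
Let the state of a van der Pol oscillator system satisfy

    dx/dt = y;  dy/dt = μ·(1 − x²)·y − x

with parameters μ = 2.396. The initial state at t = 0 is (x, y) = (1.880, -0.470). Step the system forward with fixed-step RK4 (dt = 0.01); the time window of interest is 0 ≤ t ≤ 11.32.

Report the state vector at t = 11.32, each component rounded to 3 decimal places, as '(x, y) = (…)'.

t=0.000: state=(1.880, -0.470)
step 1 (dt=0.01): k1=(-0.470, 0.974), k2=(-0.465, 0.937), k3=(-0.465, 0.938), k4=(-0.461, 0.902); state += dt/6·(k1+2k2+2k3+k4)
t=0.010: state=(1.875, -0.461)
t=0.020: state=(1.871, -0.452)
t=0.030: state=(1.866, -0.444)
continuing one RK4 step at a time; state shown every 50 steps (Δt=0.5):
t=0.500: state=(1.690, -0.364)
t=1.000: state=(1.493, -0.436)
t=1.500: state=(1.241, -0.595)
t=2.000: state=(0.856, -1.025)
t=2.500: state=(0.008, -2.807)
t=3.000: state=(-1.786, -2.102)
t=3.500: state=(-1.999, 0.205)
t=4.000: state=(-1.866, 0.299)
t=4.500: state=(-1.705, 0.348)
t=5.000: state=(-1.513, 0.424)
t=5.500: state=(-1.269, 0.572)
t=6.000: state=(-0.904, 0.956)
t=6.500: state=(-0.137, 2.497)
t=7.000: state=(1.668, 2.747)
t=7.500: state=(2.008, -0.174)
t=8.000: state=(1.880, -0.295)
t=8.500: state=(1.721, -0.342)
t=9.000: state=(1.534, -0.415)
t=9.500: state=(1.296, -0.552)
t=10.000: state=(0.949, -0.896)
t=10.500: state=(0.252, -2.223)
t=11.000: state=(-1.519, -3.375)
t=11.320: state=(-2.011, -0.266)

(x, y) = (-2.011, -0.266)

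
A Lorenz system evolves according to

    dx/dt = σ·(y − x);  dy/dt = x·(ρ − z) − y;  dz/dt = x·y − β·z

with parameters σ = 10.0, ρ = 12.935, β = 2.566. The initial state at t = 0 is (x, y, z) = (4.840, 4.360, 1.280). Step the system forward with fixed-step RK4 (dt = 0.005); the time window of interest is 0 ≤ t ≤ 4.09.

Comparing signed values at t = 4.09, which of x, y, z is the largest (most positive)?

largest component: z

t=0.000: state=(4.840, 4.360, 1.280)
step 1 (dt=0.005): k1=(-4.800, 52.050, 17.818), k2=(-3.379, 51.565, 18.280), k3=(-3.426, 51.602, 18.287), k4=(-2.049, 51.152, 18.753); state += dt/6·(k1+2k2+2k3+k4)
t=0.005: state=(4.823, 4.618, 1.371)
t=0.010: state=(4.819, 4.872, 1.468)
t=0.015: state=(4.828, 5.122, 1.569)
continuing one RK4 step at a time; state shown every 40 steps (Δt=0.2):
t=0.200: state=(9.468, 12.241, 11.206)
t=0.400: state=(6.864, 2.585, 18.592)
t=0.600: state=(1.367, 0.306, 11.620)
t=0.800: state=(0.713, 0.808, 7.024)
t=1.000: state=(1.380, 1.993, 4.424)
t=1.200: state=(3.638, 5.456, 4.100)
t=1.400: state=(8.472, 10.676, 11.105)
t=1.600: state=(7.145, 4.050, 17.524)
t=1.800: state=(2.510, 1.455, 11.972)
t=2.000: state=(2.045, 2.402, 7.753)
t=2.200: state=(3.724, 5.098, 6.302)
t=2.400: state=(7.304, 9.059, 10.432)
t=2.600: state=(7.436, 5.635, 16.201)
t=2.800: state=(3.760, 2.611, 12.736)
t=3.000: state=(3.089, 3.413, 9.040)
t=3.200: state=(4.719, 5.976, 8.259)
t=3.400: state=(7.268, 8.067, 12.193)
t=3.600: state=(6.409, 5.026, 14.836)
t=3.800: state=(4.089, 3.476, 11.964)
t=4.000: state=(4.045, 4.533, 9.536)
t=4.090: state=(4.645, 5.472, 9.315)
compare at T: x=4.645, y=5.472, z=9.315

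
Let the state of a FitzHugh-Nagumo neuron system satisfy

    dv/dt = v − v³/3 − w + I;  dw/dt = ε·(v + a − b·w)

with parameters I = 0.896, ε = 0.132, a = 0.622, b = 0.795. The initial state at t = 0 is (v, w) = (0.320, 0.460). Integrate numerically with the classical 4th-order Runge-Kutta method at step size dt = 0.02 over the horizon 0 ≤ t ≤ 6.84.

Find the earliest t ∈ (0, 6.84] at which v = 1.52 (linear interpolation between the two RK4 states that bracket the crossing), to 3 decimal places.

t = 1.348

t=0.000: state=(0.320, 0.460)
step 1 (dt=0.02): k1=(0.745, 0.076), k2=(0.751, 0.077), k3=(0.751, 0.077), k4=(0.757, 0.078); state += dt/6·(k1+2k2+2k3+k4)
t=0.020: state=(0.335, 0.462)
t=0.040: state=(0.350, 0.463)
t=0.060: state=(0.366, 0.465)
continuing one RK4 step at a time; state shown every 25 steps (Δt=0.5):
t=0.500: state=(0.762, 0.511)
t=1.000: state=(1.259, 0.590)
t=1.340: state=(1.515, 0.658)
next step: t=1.360: state=(1.527, 0.663) — v has crossed 1.52
linear interpolation between t=1.340 (1.51538) and t=1.360 (1.52705) → t≈1.348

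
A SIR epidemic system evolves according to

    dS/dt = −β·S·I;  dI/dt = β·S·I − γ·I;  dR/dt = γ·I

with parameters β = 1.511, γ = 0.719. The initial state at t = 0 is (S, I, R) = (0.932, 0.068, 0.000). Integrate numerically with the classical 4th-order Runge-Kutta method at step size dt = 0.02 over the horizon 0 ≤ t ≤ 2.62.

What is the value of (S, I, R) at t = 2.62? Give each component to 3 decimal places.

t=0.000: state=(0.932, 0.068, 0.000)
step 1 (dt=0.02): k1=(-0.096, 0.047, 0.049), k2=(-0.096, 0.047, 0.049), k3=(-0.096, 0.047, 0.049), k4=(-0.097, 0.047, 0.050); state += dt/6·(k1+2k2+2k3+k4)
t=0.020: state=(0.930, 0.069, 0.001)
t=0.040: state=(0.928, 0.070, 0.002)
t=0.060: state=(0.926, 0.071, 0.003)
continuing one RK4 step at a time; state shown every 5 steps (Δt=0.1):
t=0.100: state=(0.922, 0.073, 0.005)
t=0.200: state=(0.912, 0.078, 0.010)
t=0.300: state=(0.901, 0.083, 0.016)
t=0.400: state=(0.889, 0.088, 0.022)
t=0.500: state=(0.877, 0.094, 0.029)
t=0.600: state=(0.864, 0.100, 0.036)
t=0.700: state=(0.851, 0.106, 0.043)
t=0.800: state=(0.837, 0.112, 0.051)
t=0.900: state=(0.823, 0.118, 0.059)
t=1.000: state=(0.808, 0.124, 0.068)
t=1.100: state=(0.792, 0.130, 0.077)
t=1.200: state=(0.776, 0.137, 0.087)
t=1.300: state=(0.760, 0.143, 0.097)
t=1.400: state=(0.744, 0.149, 0.107)
t=1.500: state=(0.727, 0.155, 0.118)
t=1.600: state=(0.710, 0.161, 0.130)
t=1.700: state=(0.692, 0.166, 0.141)
t=1.800: state=(0.675, 0.172, 0.154)
t=1.900: state=(0.657, 0.177, 0.166)
t=2.000: state=(0.640, 0.181, 0.179)
t=2.100: state=(0.622, 0.185, 0.192)
t=2.200: state=(0.605, 0.189, 0.206)
t=2.300: state=(0.588, 0.193, 0.219)
t=2.400: state=(0.571, 0.196, 0.233)
t=2.500: state=(0.554, 0.198, 0.248)
t=2.600: state=(0.538, 0.201, 0.262)
t=2.620: state=(0.534, 0.201, 0.265)

(S, I, R) = (0.534, 0.201, 0.265)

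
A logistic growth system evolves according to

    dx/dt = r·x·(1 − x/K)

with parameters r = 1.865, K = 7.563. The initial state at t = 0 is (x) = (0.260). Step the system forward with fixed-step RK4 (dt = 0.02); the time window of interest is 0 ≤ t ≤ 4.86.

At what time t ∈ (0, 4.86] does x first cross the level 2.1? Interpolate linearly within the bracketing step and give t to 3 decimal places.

t=0.000: state=(0.260)
step 1 (dt=0.02): k1=(0.468), k2=(0.476), k3=(0.476), k4=(0.485); state += dt/6·(k1+2k2+2k3+k4)
t=0.020: state=(0.270)
t=0.040: state=(0.279)
t=0.060: state=(0.290)
continuing one RK4 step at a time; state shown every 10 steps (Δt=0.2):
t=0.200: state=(0.372)
t=0.400: state=(0.528)
t=0.600: state=(0.743)
t=0.800: state=(1.034)
t=1.000: state=(1.413)
t=1.200: state=(1.893)
t=1.260: state=(2.056)
next step: t=1.280: state=(2.112) — x has crossed 2.1
linear interpolation between t=1.260 (2.05570) and t=1.280 (2.11201) → t≈1.276

t = 1.276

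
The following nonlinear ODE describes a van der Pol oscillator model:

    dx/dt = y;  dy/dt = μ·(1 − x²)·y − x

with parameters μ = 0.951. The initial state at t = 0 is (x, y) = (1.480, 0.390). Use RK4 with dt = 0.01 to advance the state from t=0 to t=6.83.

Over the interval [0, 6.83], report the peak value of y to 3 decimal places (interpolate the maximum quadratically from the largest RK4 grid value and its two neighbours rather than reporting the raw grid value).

t=0.000: state=(1.480, 0.390)
step 1 (dt=0.01): k1=(0.390, -1.922), k2=(0.380, -1.915), k3=(0.380, -1.915), k4=(0.371, -1.908); state += dt/6·(k1+2k2+2k3+k4)
t=0.010: state=(1.484, 0.371)
t=0.020: state=(1.487, 0.352)
t=0.030: state=(1.491, 0.333)
continuing one RK4 step at a time; state shown every 25 steps (Δt=0.25):
t=0.250: state=(1.522, -0.037)
t=0.500: state=(1.471, -0.353)
t=0.750: state=(1.351, -0.594)
t=1.000: state=(1.176, -0.811)
t=1.250: state=(0.944, -1.049)
t=1.500: state=(0.646, -1.352)
t=1.750: state=(0.260, -1.754)
t=2.000: state=(-0.238, -2.223)
t=2.250: state=(-0.835, -2.478)
t=2.500: state=(-1.416, -2.031)
t=2.750: state=(-1.803, -1.035)
t=3.000: state=(-1.950, -0.208)
t=3.250: state=(-1.938, 0.250)
t=3.500: state=(-1.843, 0.490)
t=3.750: state=(-1.700, 0.643)
t=4.000: state=(-1.523, 0.777)
t=4.250: state=(-1.310, 0.928)
t=4.500: state=(-1.055, 1.126)
t=4.750: state=(-0.740, 1.408)
t=5.000: state=(-0.341, 1.809)
t=5.250: state=(0.173, 2.307)
t=5.500: state=(0.799, 2.622)
t=5.750: state=(1.419, 2.188)
t=6.000: state=(1.837, 1.115)
t=6.250: state=(1.995, 0.228)
t=6.500: state=(1.986, -0.246)
t=6.750: state=(1.892, -0.484)
t=6.830: state=(1.851, -0.537)
largest grid value and its neighbours: y(5.500)=2.62241, y(5.510)=2.62280, y(5.520)=2.62185
parabola through these three points peaks at t≈5.508 with y≈2.62283

max y = 2.623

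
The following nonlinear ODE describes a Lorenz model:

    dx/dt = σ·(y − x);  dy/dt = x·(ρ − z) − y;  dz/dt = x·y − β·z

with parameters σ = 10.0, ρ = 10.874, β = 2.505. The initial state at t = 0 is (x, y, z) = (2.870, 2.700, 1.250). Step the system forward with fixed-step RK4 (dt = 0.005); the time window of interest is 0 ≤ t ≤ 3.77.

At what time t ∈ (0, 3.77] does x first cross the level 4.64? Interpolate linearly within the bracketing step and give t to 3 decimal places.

t = 0.153

t=0.000: state=(2.870, 2.700, 1.250)
step 1 (dt=0.005): k1=(-1.700, 24.921, 4.618), k2=(-1.034, 24.785, 4.756), k3=(-1.055, 24.800, 4.759), k4=(-0.407, 24.678, 4.899); state += dt/6·(k1+2k2+2k3+k4)
t=0.005: state=(2.865, 2.824, 1.274)
t=0.010: state=(2.866, 2.947, 1.299)
t=0.015: state=(2.873, 3.069, 1.326)
t=0.150: state=(4.572, 6.621, 2.999)
next step: t=0.155: state=(4.676, 6.769, 3.116) — x has crossed 4.64
linear interpolation between t=0.150 (4.57228) and t=0.155 (4.67583) → t≈0.153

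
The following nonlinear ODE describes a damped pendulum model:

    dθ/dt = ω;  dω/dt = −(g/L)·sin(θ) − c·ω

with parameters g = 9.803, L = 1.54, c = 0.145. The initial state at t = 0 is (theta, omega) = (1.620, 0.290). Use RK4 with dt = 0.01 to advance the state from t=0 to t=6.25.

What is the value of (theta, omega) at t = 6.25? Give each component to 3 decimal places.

(theta, omega) = (0.157, -2.378)

t=0.000: state=(1.620, 0.290)
step 1 (dt=0.01): k1=(0.290, -6.400), k2=(0.258, -6.395), k3=(0.258, -6.395), k4=(0.226, -6.390); state += dt/6·(k1+2k2+2k3+k4)
t=0.010: state=(1.623, 0.226)
t=0.020: state=(1.625, 0.162)
t=0.030: state=(1.626, 0.098)
continuing one RK4 step at a time; state shown every 25 steps (Δt=0.25):
t=0.250: state=(1.495, -1.282)
t=0.500: state=(0.989, -2.713)
t=0.750: state=(0.193, -3.482)
t=1.000: state=(-0.644, -3.000)
t=1.250: state=(-1.232, -1.624)
t=1.500: state=(-1.440, -0.037)
t=1.750: state=(-1.255, 1.496)
t=2.000: state=(-0.714, 2.749)
t=2.250: state=(0.049, 3.158)
t=2.500: state=(0.766, 2.415)
t=2.750: state=(1.201, 1.012)
t=3.000: state=(1.263, -0.514)
t=3.250: state=(0.955, -1.908)
t=3.500: state=(0.351, -2.795)
t=3.750: state=(-0.358, -2.683)
t=4.000: state=(-0.912, -1.644)
t=4.250: state=(-1.149, -0.225)
t=4.500: state=(-1.025, 1.187)
t=4.750: state=(-0.581, 2.283)
t=5.000: state=(0.051, 2.611)
t=5.250: state=(0.642, 1.973)
t=5.500: state=(0.988, 0.743)
t=5.750: state=(1.003, -0.619)
t=6.000: state=(0.694, -1.789)
t=6.250: state=(0.157, -2.378)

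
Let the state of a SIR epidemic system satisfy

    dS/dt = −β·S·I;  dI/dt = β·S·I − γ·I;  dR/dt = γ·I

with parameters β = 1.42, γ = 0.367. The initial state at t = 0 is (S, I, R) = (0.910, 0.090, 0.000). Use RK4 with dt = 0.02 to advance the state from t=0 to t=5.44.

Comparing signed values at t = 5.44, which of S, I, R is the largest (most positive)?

largest component: R

t=0.000: state=(0.910, 0.090, 0.000)
step 1 (dt=0.02): k1=(-0.116, 0.083, 0.033), k2=(-0.117, 0.084, 0.033), k3=(-0.117, 0.084, 0.033), k4=(-0.118, 0.085, 0.034); state += dt/6·(k1+2k2+2k3+k4)
t=0.020: state=(0.908, 0.092, 0.001)
t=0.040: state=(0.905, 0.093, 0.001)
t=0.060: state=(0.903, 0.095, 0.002)
continuing one RK4 step at a time; state shown every 10 steps (Δt=0.2):
t=0.200: state=(0.885, 0.108, 0.007)
t=0.400: state=(0.856, 0.128, 0.016)
t=0.600: state=(0.822, 0.151, 0.026)
t=0.800: state=(0.785, 0.177, 0.038)
t=1.000: state=(0.744, 0.204, 0.052)
t=1.200: state=(0.699, 0.233, 0.068)
t=1.400: state=(0.652, 0.262, 0.086)
t=1.600: state=(0.602, 0.291, 0.107)
t=1.800: state=(0.552, 0.319, 0.129)
t=2.000: state=(0.503, 0.344, 0.153)
t=2.200: state=(0.454, 0.366, 0.179)
t=2.400: state=(0.408, 0.385, 0.207)
t=2.600: state=(0.365, 0.399, 0.236)
t=2.800: state=(0.326, 0.409, 0.265)
t=3.000: state=(0.290, 0.414, 0.296)
t=3.200: state=(0.258, 0.416, 0.326)
t=3.400: state=(0.229, 0.414, 0.357)
t=3.600: state=(0.204, 0.409, 0.387)
t=3.800: state=(0.181, 0.402, 0.417)
t=4.000: state=(0.162, 0.392, 0.446)
t=4.200: state=(0.145, 0.380, 0.474)
t=4.400: state=(0.131, 0.368, 0.502)
t=4.600: state=(0.118, 0.354, 0.528)
t=4.800: state=(0.107, 0.340, 0.554)
t=5.000: state=(0.097, 0.325, 0.578)
t=5.200: state=(0.089, 0.310, 0.601)
t=5.400: state=(0.082, 0.295, 0.624)
t=5.440: state=(0.080, 0.292, 0.628)
compare at T: S=0.080, I=0.292, R=0.628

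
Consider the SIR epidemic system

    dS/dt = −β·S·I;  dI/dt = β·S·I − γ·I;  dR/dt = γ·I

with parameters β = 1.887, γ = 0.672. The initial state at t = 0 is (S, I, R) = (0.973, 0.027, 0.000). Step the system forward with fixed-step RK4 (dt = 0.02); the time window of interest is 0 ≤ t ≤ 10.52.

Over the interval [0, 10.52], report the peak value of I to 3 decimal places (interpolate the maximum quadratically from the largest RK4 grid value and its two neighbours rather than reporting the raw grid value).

max I = 0.286

t=0.000: state=(0.973, 0.027, 0.000)
step 1 (dt=0.02): k1=(-0.050, 0.031, 0.018), k2=(-0.050, 0.032, 0.018), k3=(-0.050, 0.032, 0.018), k4=(-0.051, 0.032, 0.019); state += dt/6·(k1+2k2+2k3+k4)
t=0.020: state=(0.972, 0.028, 0.000)
t=0.040: state=(0.971, 0.028, 0.001)
t=0.060: state=(0.970, 0.029, 0.001)
continuing one RK4 step at a time; state shown every 25 steps (Δt=0.5):
t=0.500: state=(0.940, 0.048, 0.012)
t=1.000: state=(0.886, 0.081, 0.033)
t=1.500: state=(0.804, 0.128, 0.068)
t=2.000: state=(0.693, 0.186, 0.121)
t=2.500: state=(0.566, 0.241, 0.193)
t=3.000: state=(0.442, 0.277, 0.281)
t=3.500: state=(0.339, 0.285, 0.376)
t=4.000: state=(0.260, 0.270, 0.470)
t=4.500: state=(0.204, 0.240, 0.556)
t=5.000: state=(0.166, 0.204, 0.630)
t=5.500: state=(0.139, 0.168, 0.693)
t=6.000: state=(0.121, 0.136, 0.744)
t=6.500: state=(0.107, 0.108, 0.785)
t=7.000: state=(0.098, 0.085, 0.817)
t=7.500: state=(0.091, 0.066, 0.842)
t=8.000: state=(0.087, 0.052, 0.862)
t=8.500: state=(0.083, 0.040, 0.877)
t=9.000: state=(0.080, 0.031, 0.889)
t=9.500: state=(0.078, 0.024, 0.898)
t=10.000: state=(0.077, 0.018, 0.905)
t=10.500: state=(0.075, 0.014, 0.911)
t=10.520: state=(0.075, 0.014, 0.911)
largest grid value and its neighbours: I(3.380)=0.28590, I(3.400)=0.28593, I(3.420)=0.28593
parabola through these three points peaks at t≈3.407 with I≈0.28594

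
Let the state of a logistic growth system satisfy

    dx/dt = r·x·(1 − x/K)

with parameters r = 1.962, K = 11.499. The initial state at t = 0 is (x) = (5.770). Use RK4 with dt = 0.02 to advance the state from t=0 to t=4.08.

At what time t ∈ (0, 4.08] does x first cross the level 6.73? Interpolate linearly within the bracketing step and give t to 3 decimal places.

t=0.000: state=(5.770)
step 1 (dt=0.02): k1=(5.640), k2=(5.639), k3=(5.639), k4=(5.637); state += dt/6·(k1+2k2+2k3+k4)
t=0.020: state=(5.883)
t=0.040: state=(5.995)
t=0.060: state=(6.108)
t=0.160: state=(6.665)
next step: t=0.180: state=(6.774) — x has crossed 6.73
linear interpolation between t=0.160 (6.66459) and t=0.180 (6.77419) → t≈0.172

t = 0.172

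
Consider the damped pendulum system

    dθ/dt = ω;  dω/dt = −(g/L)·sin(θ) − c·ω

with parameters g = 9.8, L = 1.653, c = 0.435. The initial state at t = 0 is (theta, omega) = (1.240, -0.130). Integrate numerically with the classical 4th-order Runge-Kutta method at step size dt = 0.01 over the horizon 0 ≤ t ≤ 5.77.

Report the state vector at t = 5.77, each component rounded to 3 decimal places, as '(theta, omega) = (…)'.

t=0.000: state=(1.240, -0.130)
step 1 (dt=0.01): k1=(-0.130, -5.551), k2=(-0.158, -5.537), k3=(-0.158, -5.537), k4=(-0.185, -5.524); state += dt/6·(k1+2k2+2k3+k4)
t=0.010: state=(1.238, -0.185)
t=0.020: state=(1.236, -0.240)
t=0.030: state=(1.234, -0.295)
continuing one RK4 step at a time; state shown every 20 steps (Δt=0.2):
t=0.200: state=(1.107, -1.173)
t=0.400: state=(0.785, -2.000)
t=0.600: state=(0.334, -2.434)
t=0.800: state=(-0.152, -2.327)
t=1.000: state=(-0.564, -1.725)
t=1.200: state=(-0.823, -0.843)
t=1.400: state=(-0.897, 0.100)
t=1.600: state=(-0.789, 0.949)
t=1.800: state=(-0.532, 1.573)
t=2.000: state=(-0.184, 1.840)
t=2.200: state=(0.175, 1.686)
t=2.400: state=(0.466, 1.177)
t=2.600: state=(0.633, 0.474)
t=2.800: state=(0.654, -0.258)
t=3.000: state=(0.537, -0.883)
t=3.200: state=(0.316, -1.283)
t=3.400: state=(0.044, -1.379)
t=3.600: state=(-0.214, -1.161)
t=3.800: state=(-0.404, -0.710)
t=4.000: state=(-0.491, -0.149)
t=4.200: state=(-0.465, 0.395)
t=4.400: state=(-0.341, 0.814)
t=4.600: state=(-0.154, 1.026)
t=4.800: state=(0.053, 0.996)
t=5.000: state=(0.230, 0.747)
t=5.200: state=(0.342, 0.356)
t=5.400: state=(0.370, -0.077)
t=5.600: state=(0.315, -0.458)
t=5.770: state=(0.216, -0.682)

(theta, omega) = (0.216, -0.682)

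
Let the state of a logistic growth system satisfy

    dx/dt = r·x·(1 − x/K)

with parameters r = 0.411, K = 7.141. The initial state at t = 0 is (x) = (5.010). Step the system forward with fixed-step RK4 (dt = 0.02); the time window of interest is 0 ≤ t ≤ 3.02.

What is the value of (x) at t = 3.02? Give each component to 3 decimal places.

(x) = (6.359)

t=0.000: state=(5.010)
step 1 (dt=0.02): k1=(0.614), k2=(0.613), k3=(0.613), k4=(0.612); state += dt/6·(k1+2k2+2k3+k4)
t=0.020: state=(5.022)
t=0.040: state=(5.034)
t=0.060: state=(5.047)
continuing one RK4 step at a time; state shown every 5 steps (Δt=0.1):
t=0.100: state=(5.071)
t=0.200: state=(5.131)
t=0.300: state=(5.190)
t=0.400: state=(5.247)
t=0.500: state=(5.304)
t=0.600: state=(5.360)
t=0.700: state=(5.414)
t=0.800: state=(5.467)
t=0.900: state=(5.519)
t=1.000: state=(5.570)
t=1.100: state=(5.620)
t=1.200: state=(5.669)
t=1.300: state=(5.716)
t=1.400: state=(5.762)
t=1.500: state=(5.808)
t=1.600: state=(5.852)
t=1.700: state=(5.894)
t=1.800: state=(5.936)
t=1.900: state=(5.977)
t=2.000: state=(6.016)
t=2.100: state=(6.055)
t=2.200: state=(6.092)
t=2.300: state=(6.128)
t=2.400: state=(6.163)
t=2.500: state=(6.198)
t=2.600: state=(6.231)
t=2.700: state=(6.263)
t=2.800: state=(6.294)
t=2.900: state=(6.324)
t=3.000: state=(6.353)
t=3.020: state=(6.359)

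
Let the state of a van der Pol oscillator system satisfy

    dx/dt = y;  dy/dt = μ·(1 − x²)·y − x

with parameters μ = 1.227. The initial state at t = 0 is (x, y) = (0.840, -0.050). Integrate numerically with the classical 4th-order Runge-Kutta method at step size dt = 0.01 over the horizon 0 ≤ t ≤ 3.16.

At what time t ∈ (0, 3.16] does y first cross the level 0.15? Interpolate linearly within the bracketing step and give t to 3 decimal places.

t = 2.580

t=0.000: state=(0.840, -0.050)
step 1 (dt=0.01): k1=(-0.050, -0.858), k2=(-0.054, -0.859), k3=(-0.054, -0.859), k4=(-0.059, -0.861); state += dt/6·(k1+2k2+2k3+k4)
t=0.010: state=(0.839, -0.059)
t=0.020: state=(0.839, -0.067)
t=0.030: state=(0.838, -0.076)
continuing one RK4 step at a time; state shown every 20 steps (Δt=0.2):
t=0.200: state=(0.813, -0.227)
t=0.400: state=(0.749, -0.414)
t=0.600: state=(0.646, -0.619)
t=0.800: state=(0.499, -0.855)
t=1.000: state=(0.301, -1.139)
t=1.200: state=(0.039, -1.484)
t=1.400: state=(-0.295, -1.860)
t=1.600: state=(-0.698, -2.127)
t=1.800: state=(-1.121, -2.027)
t=2.000: state=(-1.476, -1.461)
t=2.200: state=(-1.695, -0.734)
t=2.400: state=(-1.782, -0.170)
t=2.570: state=(-1.782, 0.136)
next step: t=2.580: state=(-1.781, 0.150) — y has crossed 0.15
linear interpolation between t=2.570 (0.13609) and t=2.580 (0.15009) → t≈2.580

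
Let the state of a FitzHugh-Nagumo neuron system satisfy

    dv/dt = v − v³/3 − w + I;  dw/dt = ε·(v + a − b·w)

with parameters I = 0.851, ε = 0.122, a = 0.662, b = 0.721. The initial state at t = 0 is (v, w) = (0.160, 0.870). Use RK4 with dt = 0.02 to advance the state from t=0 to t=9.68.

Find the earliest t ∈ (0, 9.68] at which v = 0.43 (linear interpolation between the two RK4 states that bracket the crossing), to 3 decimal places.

t=0.000: state=(0.160, 0.870)
step 1 (dt=0.02): k1=(0.140, 0.024), k2=(0.141, 0.024), k3=(0.141, 0.024), k4=(0.142, 0.024); state += dt/6·(k1+2k2+2k3+k4)
t=0.020: state=(0.163, 0.870)
t=0.040: state=(0.166, 0.871)
t=0.060: state=(0.169, 0.871)
continuing one RK4 step at a time; state shown every 25 steps (Δt=0.5):
t=0.500: state=(0.246, 0.884)
t=1.000: state=(0.372, 0.904)
t=1.160: state=(0.423, 0.912)
next step: t=1.180: state=(0.430, 0.913) — v has crossed 0.43
linear interpolation between t=1.160 (0.42345) and t=1.180 (0.43025) → t≈1.179

t = 1.179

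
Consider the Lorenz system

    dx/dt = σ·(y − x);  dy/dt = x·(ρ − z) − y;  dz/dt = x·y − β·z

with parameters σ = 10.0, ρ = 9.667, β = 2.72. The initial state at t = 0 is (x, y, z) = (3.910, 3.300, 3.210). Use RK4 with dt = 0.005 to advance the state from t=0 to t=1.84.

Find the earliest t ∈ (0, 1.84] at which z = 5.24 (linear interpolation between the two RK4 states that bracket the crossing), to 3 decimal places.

t=0.000: state=(3.910, 3.300, 3.210)
step 1 (dt=0.005): k1=(-6.100, 21.947, 4.172), k2=(-5.399, 21.753, 4.307), k3=(-5.421, 21.763, 4.310), k4=(-4.741, 21.579, 4.446); state += dt/6·(k1+2k2+2k3+k4)
t=0.005: state=(3.883, 3.409, 3.232)
t=0.010: state=(3.862, 3.516, 3.254)
t=0.015: state=(3.848, 3.621, 3.279)
continuing one RK4 step at a time; state shown every 20 steps (Δt=0.1):
t=0.100: state=(4.272, 5.296, 3.967)
t=0.175: state=(5.225, 6.664, 5.177)
next step: t=0.180: state=(5.297, 6.747, 5.282) — z has crossed 5.24
linear interpolation between t=0.175 (5.17719) and t=0.180 (5.28246) → t≈0.178

t = 0.178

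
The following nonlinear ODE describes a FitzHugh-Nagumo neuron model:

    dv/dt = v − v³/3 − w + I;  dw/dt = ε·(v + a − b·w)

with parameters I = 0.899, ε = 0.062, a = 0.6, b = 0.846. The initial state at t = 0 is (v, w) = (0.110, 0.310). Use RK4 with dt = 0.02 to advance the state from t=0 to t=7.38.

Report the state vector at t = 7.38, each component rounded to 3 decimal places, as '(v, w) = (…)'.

t=0.000: state=(0.110, 0.310)
step 1 (dt=0.02): k1=(0.699, 0.028), k2=(0.705, 0.028), k3=(0.705, 0.028), k4=(0.712, 0.029); state += dt/6·(k1+2k2+2k3+k4)
t=0.020: state=(0.124, 0.311)
t=0.040: state=(0.138, 0.311)
t=0.060: state=(0.153, 0.312)
continuing one RK4 step at a time; state shown every 25 steps (Δt=0.5):
t=0.500: state=(0.549, 0.330)
t=1.000: state=(1.134, 0.365)
t=1.500: state=(1.619, 0.417)
t=2.000: state=(1.829, 0.478)
t=2.500: state=(1.879, 0.541)
t=3.000: state=(1.876, 0.603)
t=3.500: state=(1.857, 0.663)
t=4.000: state=(1.835, 0.720)
t=4.500: state=(1.812, 0.776)
t=5.000: state=(1.788, 0.829)
t=5.500: state=(1.764, 0.881)
t=6.000: state=(1.740, 0.930)
t=6.500: state=(1.717, 0.977)
t=7.000: state=(1.693, 1.022)
t=7.380: state=(1.675, 1.055)

(v, w) = (1.675, 1.055)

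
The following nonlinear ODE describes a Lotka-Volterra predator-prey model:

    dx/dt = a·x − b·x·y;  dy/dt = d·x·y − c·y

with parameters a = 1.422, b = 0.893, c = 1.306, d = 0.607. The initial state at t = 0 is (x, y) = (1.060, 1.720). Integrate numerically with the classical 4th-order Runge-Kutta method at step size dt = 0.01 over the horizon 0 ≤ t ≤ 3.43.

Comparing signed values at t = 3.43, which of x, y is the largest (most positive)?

t=0.000: state=(1.060, 1.720)
step 1 (dt=0.01): k1=(-0.121, -1.140), k2=(-0.115, -1.136), k3=(-0.115, -1.136), k4=(-0.110, -1.133); state += dt/6·(k1+2k2+2k3+k4)
t=0.010: state=(1.059, 1.709)
t=0.020: state=(1.058, 1.697)
t=0.030: state=(1.057, 1.686)
continuing one RK4 step at a time; state shown every 20 steps (Δt=0.2):
t=0.200: state=(1.057, 1.506)
t=0.400: state=(1.091, 1.320)
t=0.600: state=(1.162, 1.166)
t=0.800: state=(1.269, 1.040)
t=1.000: state=(1.413, 0.942)
t=1.200: state=(1.598, 0.871)
t=1.400: state=(1.826, 0.825)
t=1.600: state=(2.099, 0.806)
t=1.800: state=(2.414, 0.816)
t=2.000: state=(2.764, 0.860)
t=2.200: state=(3.128, 0.947)
t=2.400: state=(3.468, 1.089)
t=2.600: state=(3.728, 1.300)
t=2.800: state=(3.832, 1.587)
t=3.000: state=(3.720, 1.938)
t=3.200: state=(3.384, 2.302)
t=3.400: state=(2.899, 2.598)
t=3.430: state=(2.820, 2.632)
compare at T: x=2.820, y=2.632

largest component: x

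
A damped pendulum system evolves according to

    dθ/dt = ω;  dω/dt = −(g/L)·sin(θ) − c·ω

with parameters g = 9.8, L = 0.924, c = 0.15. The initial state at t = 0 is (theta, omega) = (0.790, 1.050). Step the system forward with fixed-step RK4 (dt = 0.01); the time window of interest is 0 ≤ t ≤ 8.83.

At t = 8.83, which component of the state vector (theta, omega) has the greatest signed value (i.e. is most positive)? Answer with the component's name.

t=0.000: state=(0.790, 1.050)
step 1 (dt=0.01): k1=(1.050, -7.692), k2=(1.012, -7.725), k3=(1.011, -7.723), k4=(0.973, -7.755); state += dt/6·(k1+2k2+2k3+k4)
t=0.010: state=(0.800, 0.973)
t=0.020: state=(0.809, 0.895)
t=0.030: state=(0.818, 0.817)
continuing one RK4 step at a time; state shown every 50 steps (Δt=0.5):
t=0.500: state=(0.370, -2.384)
t=1.000: state=(-0.721, -1.046)
t=1.500: state=(-0.354, 2.199)
t=2.000: state=(0.665, 0.992)
t=2.500: state=(0.326, -2.047)
t=3.000: state=(-0.618, -0.906)
t=3.500: state=(-0.291, 1.919)
t=4.000: state=(0.579, 0.799)
t=4.500: state=(0.251, -1.809)
t=5.000: state=(-0.545, -0.680)
t=5.500: state=(-0.210, 1.711)
t=6.000: state=(0.515, 0.554)
t=6.500: state=(0.168, -1.619)
t=7.000: state=(-0.486, -0.427)
t=7.500: state=(-0.126, 1.529)
t=8.000: state=(0.458, 0.301)
t=8.500: state=(0.086, -1.441)
t=8.830: state=(-0.338, -0.887)
compare at T: theta=-0.338, omega=-0.887

largest component: theta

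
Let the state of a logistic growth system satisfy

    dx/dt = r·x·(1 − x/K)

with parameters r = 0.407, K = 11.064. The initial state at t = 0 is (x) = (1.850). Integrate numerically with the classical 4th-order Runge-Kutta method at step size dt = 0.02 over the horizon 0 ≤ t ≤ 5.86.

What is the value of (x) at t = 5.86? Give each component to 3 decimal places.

t=0.000: state=(1.850)
step 1 (dt=0.02): k1=(0.627), k2=(0.629), k3=(0.629), k4=(0.630); state += dt/6·(k1+2k2+2k3+k4)
t=0.020: state=(1.863)
t=0.040: state=(1.875)
t=0.060: state=(1.888)
continuing one RK4 step at a time; state shown every 10 steps (Δt=0.2):
t=0.200: state=(1.979)
t=0.400: state=(2.115)
t=0.600: state=(2.257)
t=0.800: state=(2.407)
t=1.000: state=(2.564)
t=1.200: state=(2.728)
t=1.400: state=(2.898)
t=1.600: state=(3.076)
t=1.800: state=(3.260)
t=2.000: state=(3.450)
t=2.200: state=(3.646)
t=2.400: state=(3.848)
t=2.600: state=(4.055)
t=2.800: state=(4.266)
t=3.000: state=(4.481)
t=3.200: state=(4.700)
t=3.400: state=(4.921)
t=3.600: state=(5.144)
t=3.800: state=(5.369)
t=4.000: state=(5.594)
t=4.200: state=(5.819)
t=4.400: state=(6.043)
t=4.600: state=(6.265)
t=4.800: state=(6.485)
t=5.000: state=(6.702)
t=5.200: state=(6.915)
t=5.400: state=(7.124)
t=5.600: state=(7.328)
t=5.800: state=(7.527)
t=5.860: state=(7.585)

(x) = (7.585)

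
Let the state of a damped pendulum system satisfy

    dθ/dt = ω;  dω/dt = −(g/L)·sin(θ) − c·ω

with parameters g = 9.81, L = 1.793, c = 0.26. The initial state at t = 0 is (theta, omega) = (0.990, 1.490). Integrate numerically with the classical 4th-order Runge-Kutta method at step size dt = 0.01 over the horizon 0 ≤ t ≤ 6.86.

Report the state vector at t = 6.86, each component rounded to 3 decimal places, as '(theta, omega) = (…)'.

(theta, omega) = (-0.234, -0.984)

t=0.000: state=(0.990, 1.490)
step 1 (dt=0.01): k1=(1.490, -4.962), k2=(1.465, -4.977), k3=(1.465, -4.977), k4=(1.440, -4.992); state += dt/6·(k1+2k2+2k3+k4)
t=0.010: state=(1.005, 1.440)
t=0.020: state=(1.019, 1.390)
t=0.030: state=(1.032, 1.340)
continuing one RK4 step at a time; state shown every 25 steps (Δt=0.25):
t=0.250: state=(1.203, 0.204)
t=0.500: state=(1.097, -1.030)
t=0.750: state=(0.708, -2.013)
t=1.000: state=(0.138, -2.429)
t=1.250: state=(-0.440, -2.065)
t=1.500: state=(-0.846, -1.124)
t=1.750: state=(-0.986, 0.016)
t=2.000: state=(-0.845, 1.081)
t=2.250: state=(-0.471, 1.832)
t=2.500: state=(0.023, 2.010)
t=2.750: state=(0.479, 1.541)
t=3.000: state=(0.759, 0.657)
t=3.250: state=(0.799, -0.334)
t=3.500: state=(0.604, -1.183)
t=3.750: state=(0.239, -1.656)
t=4.000: state=(-0.178, -1.587)
t=4.250: state=(-0.513, -1.024)
t=4.500: state=(-0.669, -0.203)
t=4.750: state=(-0.614, 0.620)
t=5.000: state=(-0.377, 1.223)
t=5.250: state=(-0.037, 1.419)
t=5.500: state=(0.293, 1.152)
t=5.750: state=(0.510, 0.545)
t=6.000: state=(0.556, -0.180)
t=6.250: state=(0.429, -0.809)
t=6.500: state=(0.175, -1.158)
t=6.750: state=(-0.118, -1.120)
t=6.860: state=(-0.234, -0.984)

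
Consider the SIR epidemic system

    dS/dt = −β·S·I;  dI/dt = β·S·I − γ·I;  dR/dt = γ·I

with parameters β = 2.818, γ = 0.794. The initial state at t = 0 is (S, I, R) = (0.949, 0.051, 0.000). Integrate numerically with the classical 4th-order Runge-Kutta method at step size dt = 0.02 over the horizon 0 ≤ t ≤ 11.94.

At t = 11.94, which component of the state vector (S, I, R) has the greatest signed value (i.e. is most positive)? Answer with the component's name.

largest component: R

t=0.000: state=(0.949, 0.051, 0.000)
step 1 (dt=0.02): k1=(-0.136, 0.096, 0.040), k2=(-0.139, 0.097, 0.041), k3=(-0.139, 0.098, 0.041), k4=(-0.141, 0.099, 0.042); state += dt/6·(k1+2k2+2k3+k4)
t=0.020: state=(0.946, 0.053, 0.001)
t=0.040: state=(0.943, 0.055, 0.002)
t=0.060: state=(0.940, 0.057, 0.003)
continuing one RK4 step at a time; state shown every 25 steps (Δt=0.5):
t=0.500: state=(0.845, 0.122, 0.033)
t=1.000: state=(0.657, 0.239, 0.104)
t=1.500: state=(0.432, 0.346, 0.222)
t=2.000: state=(0.257, 0.375, 0.368)
t=2.500: state=(0.155, 0.335, 0.510)
t=3.000: state=(0.101, 0.269, 0.630)
t=3.500: state=(0.073, 0.204, 0.724)
t=4.000: state=(0.057, 0.150, 0.793)
t=4.500: state=(0.047, 0.108, 0.844)
t=5.000: state=(0.042, 0.078, 0.881)
t=5.500: state=(0.038, 0.055, 0.907)
t=6.000: state=(0.036, 0.039, 0.925)
t=6.500: state=(0.034, 0.028, 0.938)
t=7.000: state=(0.033, 0.019, 0.948)
t=7.500: state=(0.032, 0.014, 0.954)
t=8.000: state=(0.032, 0.010, 0.959)
t=8.500: state=(0.031, 0.007, 0.962)
t=9.000: state=(0.031, 0.005, 0.964)
t=9.500: state=(0.031, 0.003, 0.966)
t=10.000: state=(0.031, 0.002, 0.967)
t=10.500: state=(0.031, 0.002, 0.968)
t=11.000: state=(0.031, 0.001, 0.968)
t=11.500: state=(0.030, 0.001, 0.969)
t=11.940: state=(0.030, 0.001, 0.969)
compare at T: S=0.030, I=0.001, R=0.969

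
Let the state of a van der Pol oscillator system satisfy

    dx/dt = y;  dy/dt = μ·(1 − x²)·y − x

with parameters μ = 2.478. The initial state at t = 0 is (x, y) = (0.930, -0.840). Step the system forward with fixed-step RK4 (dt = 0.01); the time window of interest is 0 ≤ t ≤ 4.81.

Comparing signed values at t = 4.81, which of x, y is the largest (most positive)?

t=0.000: state=(0.930, -0.840)
step 1 (dt=0.01): k1=(-0.840, -1.211), k2=(-0.846, -1.225), k3=(-0.846, -1.225), k4=(-0.852, -1.240); state += dt/6·(k1+2k2+2k3+k4)
t=0.010: state=(0.922, -0.852)
t=0.020: state=(0.913, -0.865)
t=0.030: state=(0.904, -0.878)
continuing one RK4 step at a time; state shown every 20 steps (Δt=0.2):
t=0.200: state=(0.733, -1.156)
t=0.400: state=(0.451, -1.726)
t=0.600: state=(0.009, -2.794)
t=0.800: state=(-0.696, -4.200)
t=1.000: state=(-1.518, -3.402)
t=1.200: state=(-1.938, -0.964)
t=1.400: state=(-2.015, -0.014)
t=1.600: state=(-1.990, 0.205)
t=1.800: state=(-1.943, 0.260)
t=2.000: state=(-1.888, 0.283)
t=2.200: state=(-1.830, 0.300)
t=2.400: state=(-1.768, 0.318)
t=2.600: state=(-1.703, 0.338)
t=2.800: state=(-1.633, 0.363)
t=3.000: state=(-1.557, 0.393)
t=3.200: state=(-1.475, 0.431)
t=3.400: state=(-1.384, 0.482)
t=3.600: state=(-1.281, 0.551)
t=3.800: state=(-1.162, 0.649)
t=4.000: state=(-1.018, 0.800)
t=4.200: state=(-0.835, 1.049)
t=4.400: state=(-0.585, 1.497)
t=4.600: state=(-0.209, 2.352)
t=4.800: state=(0.397, 3.782)
t=4.810: state=(0.436, 3.856)
compare at T: x=0.436, y=3.856

largest component: y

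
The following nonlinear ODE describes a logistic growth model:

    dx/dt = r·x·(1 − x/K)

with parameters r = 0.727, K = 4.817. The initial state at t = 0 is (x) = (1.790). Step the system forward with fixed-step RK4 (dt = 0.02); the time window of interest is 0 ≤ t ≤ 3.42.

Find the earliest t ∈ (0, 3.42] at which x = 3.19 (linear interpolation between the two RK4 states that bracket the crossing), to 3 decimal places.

t=0.000: state=(1.790)
step 1 (dt=0.02): k1=(0.818), k2=(0.819), k3=(0.819), k4=(0.821); state += dt/6·(k1+2k2+2k3+k4)
t=0.020: state=(1.806)
t=0.040: state=(1.823)
t=0.060: state=(1.839)
continuing one RK4 step at a time; state shown every 10 steps (Δt=0.2):
t=0.200: state=(1.956)
t=0.400: state=(2.127)
t=0.600: state=(2.301)
t=0.800: state=(2.476)
t=1.000: state=(2.651)
t=1.200: state=(2.822)
t=1.400: state=(2.990)
t=1.600: state=(3.152)
t=1.640: state=(3.183)
next step: t=1.660: state=(3.199) — x has crossed 3.19
linear interpolation between t=1.640 (3.18314) and t=1.660 (3.19880) → t≈1.649

t = 1.649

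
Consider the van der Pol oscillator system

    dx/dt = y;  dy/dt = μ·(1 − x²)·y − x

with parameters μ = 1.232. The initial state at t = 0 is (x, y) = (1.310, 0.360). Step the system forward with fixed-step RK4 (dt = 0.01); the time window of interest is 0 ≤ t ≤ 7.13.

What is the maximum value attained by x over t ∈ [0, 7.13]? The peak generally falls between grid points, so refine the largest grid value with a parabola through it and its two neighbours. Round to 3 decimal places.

t=0.000: state=(1.310, 0.360)
step 1 (dt=0.01): k1=(0.360, -1.628), k2=(0.352, -1.624), k3=(0.352, -1.624), k4=(0.344, -1.621); state += dt/6·(k1+2k2+2k3+k4)
t=0.010: state=(1.314, 0.344)
t=0.020: state=(1.317, 0.328)
t=0.030: state=(1.320, 0.311)
continuing one RK4 step at a time; state shown every 25 steps (Δt=0.25):
t=0.250: state=(1.352, -0.014)
t=0.500: state=(1.310, -0.309)
t=0.750: state=(1.202, -0.547)
t=1.000: state=(1.037, -0.776)
t=1.250: state=(0.810, -1.048)
t=1.500: state=(0.504, -1.426)
t=1.750: state=(0.083, -1.968)
t=2.000: state=(-0.487, -2.576)
t=2.250: state=(-1.157, -2.607)
t=2.500: state=(-1.693, -1.549)
t=2.750: state=(-1.929, -0.425)
t=3.000: state=(-1.954, 0.148)
t=3.250: state=(-1.883, 0.392)
t=3.500: state=(-1.767, 0.519)
t=3.750: state=(-1.626, 0.615)
t=4.000: state=(-1.459, 0.718)
t=4.250: state=(-1.264, 0.853)
t=4.500: state=(-1.028, 1.048)
t=4.750: state=(-0.731, 1.349)
t=5.000: state=(-0.339, 1.824)
t=5.250: state=(0.198, 2.487)
t=5.500: state=(0.888, 2.920)
t=5.750: state=(1.554, 2.178)
t=6.000: state=(1.923, 0.811)
t=6.250: state=(2.011, 0.004)
t=6.500: state=(1.965, -0.326)
t=6.750: state=(1.863, -0.472)
t=7.000: state=(1.733, -0.564)
t=7.130: state=(1.657, -0.609)
largest grid value and its neighbours: x(6.240)=2.01105, x(6.250)=2.01119, x(6.260)=2.01113
parabola through these three points peaks at t≈6.252 with x≈2.01119

max x = 2.011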